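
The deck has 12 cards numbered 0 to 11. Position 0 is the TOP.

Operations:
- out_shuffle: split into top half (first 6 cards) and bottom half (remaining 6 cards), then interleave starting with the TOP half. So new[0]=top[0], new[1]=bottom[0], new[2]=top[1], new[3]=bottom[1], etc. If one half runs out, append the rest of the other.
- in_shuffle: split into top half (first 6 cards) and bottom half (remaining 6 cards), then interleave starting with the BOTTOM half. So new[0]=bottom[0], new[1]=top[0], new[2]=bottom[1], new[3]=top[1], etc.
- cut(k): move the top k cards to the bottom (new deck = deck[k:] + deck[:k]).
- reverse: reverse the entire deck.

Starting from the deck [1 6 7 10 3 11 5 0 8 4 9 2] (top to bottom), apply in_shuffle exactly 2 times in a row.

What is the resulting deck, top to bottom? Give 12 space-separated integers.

Answer: 4 5 10 1 9 0 3 6 2 8 11 7

Derivation:
After op 1 (in_shuffle): [5 1 0 6 8 7 4 10 9 3 2 11]
After op 2 (in_shuffle): [4 5 10 1 9 0 3 6 2 8 11 7]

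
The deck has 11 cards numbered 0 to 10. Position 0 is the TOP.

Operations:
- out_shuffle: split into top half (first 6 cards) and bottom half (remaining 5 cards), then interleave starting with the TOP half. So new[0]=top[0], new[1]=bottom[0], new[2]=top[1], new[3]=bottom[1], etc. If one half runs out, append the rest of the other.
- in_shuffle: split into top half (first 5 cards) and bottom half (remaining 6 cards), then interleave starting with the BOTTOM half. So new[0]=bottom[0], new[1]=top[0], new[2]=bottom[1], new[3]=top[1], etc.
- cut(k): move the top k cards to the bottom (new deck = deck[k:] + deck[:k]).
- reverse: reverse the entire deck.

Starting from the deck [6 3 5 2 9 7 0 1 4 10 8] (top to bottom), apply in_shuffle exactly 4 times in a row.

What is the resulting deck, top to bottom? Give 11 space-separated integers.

After op 1 (in_shuffle): [7 6 0 3 1 5 4 2 10 9 8]
After op 2 (in_shuffle): [5 7 4 6 2 0 10 3 9 1 8]
After op 3 (in_shuffle): [0 5 10 7 3 4 9 6 1 2 8]
After op 4 (in_shuffle): [4 0 9 5 6 10 1 7 2 3 8]

Answer: 4 0 9 5 6 10 1 7 2 3 8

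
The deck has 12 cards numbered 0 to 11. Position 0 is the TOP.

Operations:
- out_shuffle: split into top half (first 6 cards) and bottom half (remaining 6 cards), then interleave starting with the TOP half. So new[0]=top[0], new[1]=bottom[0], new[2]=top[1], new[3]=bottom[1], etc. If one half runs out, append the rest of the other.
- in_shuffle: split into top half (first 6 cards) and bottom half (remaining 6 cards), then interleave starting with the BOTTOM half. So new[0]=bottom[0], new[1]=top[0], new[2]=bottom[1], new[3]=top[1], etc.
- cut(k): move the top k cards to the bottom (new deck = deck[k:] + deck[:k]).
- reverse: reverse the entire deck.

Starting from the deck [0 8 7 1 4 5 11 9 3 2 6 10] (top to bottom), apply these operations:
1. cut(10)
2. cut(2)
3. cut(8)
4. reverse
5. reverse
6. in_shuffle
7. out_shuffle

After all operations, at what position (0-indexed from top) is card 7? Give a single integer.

After op 1 (cut(10)): [6 10 0 8 7 1 4 5 11 9 3 2]
After op 2 (cut(2)): [0 8 7 1 4 5 11 9 3 2 6 10]
After op 3 (cut(8)): [3 2 6 10 0 8 7 1 4 5 11 9]
After op 4 (reverse): [9 11 5 4 1 7 8 0 10 6 2 3]
After op 5 (reverse): [3 2 6 10 0 8 7 1 4 5 11 9]
After op 6 (in_shuffle): [7 3 1 2 4 6 5 10 11 0 9 8]
After op 7 (out_shuffle): [7 5 3 10 1 11 2 0 4 9 6 8]
Card 7 is at position 0.

Answer: 0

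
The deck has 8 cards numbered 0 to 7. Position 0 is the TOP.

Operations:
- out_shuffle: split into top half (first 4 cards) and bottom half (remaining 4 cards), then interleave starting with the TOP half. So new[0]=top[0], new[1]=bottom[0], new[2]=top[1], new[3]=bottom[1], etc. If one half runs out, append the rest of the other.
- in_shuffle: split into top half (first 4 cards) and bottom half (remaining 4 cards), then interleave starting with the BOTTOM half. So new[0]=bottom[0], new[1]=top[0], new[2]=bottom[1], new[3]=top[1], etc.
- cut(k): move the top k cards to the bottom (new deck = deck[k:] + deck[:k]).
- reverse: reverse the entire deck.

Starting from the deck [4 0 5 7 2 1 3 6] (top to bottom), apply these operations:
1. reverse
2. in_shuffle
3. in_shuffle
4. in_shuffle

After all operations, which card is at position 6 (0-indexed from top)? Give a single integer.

Answer: 3

Derivation:
After op 1 (reverse): [6 3 1 2 7 5 0 4]
After op 2 (in_shuffle): [7 6 5 3 0 1 4 2]
After op 3 (in_shuffle): [0 7 1 6 4 5 2 3]
After op 4 (in_shuffle): [4 0 5 7 2 1 3 6]
Position 6: card 3.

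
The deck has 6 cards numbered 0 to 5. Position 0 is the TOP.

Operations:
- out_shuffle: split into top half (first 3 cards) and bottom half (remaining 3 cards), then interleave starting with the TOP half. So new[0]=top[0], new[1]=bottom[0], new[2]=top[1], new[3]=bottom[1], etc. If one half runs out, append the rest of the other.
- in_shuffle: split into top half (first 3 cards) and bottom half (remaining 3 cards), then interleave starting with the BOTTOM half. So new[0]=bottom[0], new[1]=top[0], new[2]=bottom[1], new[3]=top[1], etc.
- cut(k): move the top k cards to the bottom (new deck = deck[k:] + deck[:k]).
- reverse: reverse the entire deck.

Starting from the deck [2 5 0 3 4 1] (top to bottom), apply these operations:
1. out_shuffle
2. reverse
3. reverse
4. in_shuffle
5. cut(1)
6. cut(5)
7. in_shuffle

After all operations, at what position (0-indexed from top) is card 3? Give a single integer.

Answer: 0

Derivation:
After op 1 (out_shuffle): [2 3 5 4 0 1]
After op 2 (reverse): [1 0 4 5 3 2]
After op 3 (reverse): [2 3 5 4 0 1]
After op 4 (in_shuffle): [4 2 0 3 1 5]
After op 5 (cut(1)): [2 0 3 1 5 4]
After op 6 (cut(5)): [4 2 0 3 1 5]
After op 7 (in_shuffle): [3 4 1 2 5 0]
Card 3 is at position 0.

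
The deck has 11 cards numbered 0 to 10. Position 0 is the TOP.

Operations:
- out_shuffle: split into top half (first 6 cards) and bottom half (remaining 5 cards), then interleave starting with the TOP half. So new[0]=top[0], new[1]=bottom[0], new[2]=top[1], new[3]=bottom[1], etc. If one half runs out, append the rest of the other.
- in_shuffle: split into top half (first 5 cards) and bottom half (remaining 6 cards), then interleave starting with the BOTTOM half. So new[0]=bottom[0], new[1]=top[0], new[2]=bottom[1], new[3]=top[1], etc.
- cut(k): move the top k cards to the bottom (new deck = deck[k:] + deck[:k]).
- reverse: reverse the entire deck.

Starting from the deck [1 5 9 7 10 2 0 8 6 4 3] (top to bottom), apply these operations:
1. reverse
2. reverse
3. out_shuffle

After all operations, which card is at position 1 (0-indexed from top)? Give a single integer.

After op 1 (reverse): [3 4 6 8 0 2 10 7 9 5 1]
After op 2 (reverse): [1 5 9 7 10 2 0 8 6 4 3]
After op 3 (out_shuffle): [1 0 5 8 9 6 7 4 10 3 2]
Position 1: card 0.

Answer: 0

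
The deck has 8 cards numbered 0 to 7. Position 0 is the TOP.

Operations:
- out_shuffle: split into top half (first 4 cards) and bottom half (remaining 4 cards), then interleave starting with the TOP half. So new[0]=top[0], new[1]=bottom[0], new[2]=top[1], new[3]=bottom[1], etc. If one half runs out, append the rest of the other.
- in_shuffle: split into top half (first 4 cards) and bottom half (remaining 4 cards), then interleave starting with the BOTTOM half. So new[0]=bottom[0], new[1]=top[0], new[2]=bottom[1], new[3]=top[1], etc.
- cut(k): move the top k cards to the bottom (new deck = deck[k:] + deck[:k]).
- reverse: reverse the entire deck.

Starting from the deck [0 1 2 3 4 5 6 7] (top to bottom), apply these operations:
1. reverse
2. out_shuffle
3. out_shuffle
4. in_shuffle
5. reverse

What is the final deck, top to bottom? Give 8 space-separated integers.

Answer: 1 0 3 2 5 4 7 6

Derivation:
After op 1 (reverse): [7 6 5 4 3 2 1 0]
After op 2 (out_shuffle): [7 3 6 2 5 1 4 0]
After op 3 (out_shuffle): [7 5 3 1 6 4 2 0]
After op 4 (in_shuffle): [6 7 4 5 2 3 0 1]
After op 5 (reverse): [1 0 3 2 5 4 7 6]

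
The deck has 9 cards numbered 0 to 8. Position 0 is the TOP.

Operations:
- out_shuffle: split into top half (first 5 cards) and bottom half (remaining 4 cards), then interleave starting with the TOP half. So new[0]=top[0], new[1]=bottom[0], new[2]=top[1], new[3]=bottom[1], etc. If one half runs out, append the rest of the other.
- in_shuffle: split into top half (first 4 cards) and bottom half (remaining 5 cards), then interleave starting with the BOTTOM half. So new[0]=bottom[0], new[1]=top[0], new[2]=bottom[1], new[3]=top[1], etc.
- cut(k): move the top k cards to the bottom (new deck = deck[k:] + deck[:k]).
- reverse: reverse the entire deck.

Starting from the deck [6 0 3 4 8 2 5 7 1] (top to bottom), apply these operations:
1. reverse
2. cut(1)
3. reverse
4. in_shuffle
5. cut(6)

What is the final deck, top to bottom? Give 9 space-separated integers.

After op 1 (reverse): [1 7 5 2 8 4 3 0 6]
After op 2 (cut(1)): [7 5 2 8 4 3 0 6 1]
After op 3 (reverse): [1 6 0 3 4 8 2 5 7]
After op 4 (in_shuffle): [4 1 8 6 2 0 5 3 7]
After op 5 (cut(6)): [5 3 7 4 1 8 6 2 0]

Answer: 5 3 7 4 1 8 6 2 0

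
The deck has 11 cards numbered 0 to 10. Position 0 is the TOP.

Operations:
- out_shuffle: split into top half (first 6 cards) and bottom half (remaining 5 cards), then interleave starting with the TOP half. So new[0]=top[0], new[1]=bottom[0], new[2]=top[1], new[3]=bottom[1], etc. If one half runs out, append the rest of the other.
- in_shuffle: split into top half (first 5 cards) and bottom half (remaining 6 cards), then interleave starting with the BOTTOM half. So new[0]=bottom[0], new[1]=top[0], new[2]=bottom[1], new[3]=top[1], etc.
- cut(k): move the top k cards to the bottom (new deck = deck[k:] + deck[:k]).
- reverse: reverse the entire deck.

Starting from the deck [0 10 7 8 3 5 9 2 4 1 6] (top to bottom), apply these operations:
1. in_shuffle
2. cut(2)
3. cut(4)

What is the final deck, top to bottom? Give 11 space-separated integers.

Answer: 4 8 1 3 6 5 0 9 10 2 7

Derivation:
After op 1 (in_shuffle): [5 0 9 10 2 7 4 8 1 3 6]
After op 2 (cut(2)): [9 10 2 7 4 8 1 3 6 5 0]
After op 3 (cut(4)): [4 8 1 3 6 5 0 9 10 2 7]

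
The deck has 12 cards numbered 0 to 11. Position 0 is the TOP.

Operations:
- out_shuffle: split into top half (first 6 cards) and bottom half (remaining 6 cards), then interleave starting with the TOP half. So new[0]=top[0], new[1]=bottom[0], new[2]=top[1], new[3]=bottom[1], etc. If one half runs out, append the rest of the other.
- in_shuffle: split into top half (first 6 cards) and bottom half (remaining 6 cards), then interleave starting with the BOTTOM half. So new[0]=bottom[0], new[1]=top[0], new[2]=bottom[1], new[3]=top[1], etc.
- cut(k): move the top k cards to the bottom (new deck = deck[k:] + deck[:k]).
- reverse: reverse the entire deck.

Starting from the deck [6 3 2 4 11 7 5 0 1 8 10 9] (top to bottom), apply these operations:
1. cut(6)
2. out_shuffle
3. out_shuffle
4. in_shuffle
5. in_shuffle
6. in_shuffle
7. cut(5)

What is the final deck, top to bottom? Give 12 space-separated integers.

Answer: 4 1 5 10 2 6 11 0 9 8 3 7

Derivation:
After op 1 (cut(6)): [5 0 1 8 10 9 6 3 2 4 11 7]
After op 2 (out_shuffle): [5 6 0 3 1 2 8 4 10 11 9 7]
After op 3 (out_shuffle): [5 8 6 4 0 10 3 11 1 9 2 7]
After op 4 (in_shuffle): [3 5 11 8 1 6 9 4 2 0 7 10]
After op 5 (in_shuffle): [9 3 4 5 2 11 0 8 7 1 10 6]
After op 6 (in_shuffle): [0 9 8 3 7 4 1 5 10 2 6 11]
After op 7 (cut(5)): [4 1 5 10 2 6 11 0 9 8 3 7]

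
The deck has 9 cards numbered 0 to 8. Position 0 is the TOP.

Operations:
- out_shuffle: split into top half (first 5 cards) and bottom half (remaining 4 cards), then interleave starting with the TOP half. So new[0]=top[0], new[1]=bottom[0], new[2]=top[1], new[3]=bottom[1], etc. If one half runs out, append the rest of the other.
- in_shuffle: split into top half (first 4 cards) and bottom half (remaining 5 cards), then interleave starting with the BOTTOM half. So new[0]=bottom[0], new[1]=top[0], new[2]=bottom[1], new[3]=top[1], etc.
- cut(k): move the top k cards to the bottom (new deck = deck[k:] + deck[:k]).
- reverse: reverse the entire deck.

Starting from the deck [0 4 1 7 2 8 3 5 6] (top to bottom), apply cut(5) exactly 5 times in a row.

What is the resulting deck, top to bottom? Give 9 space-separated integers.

After op 1 (cut(5)): [8 3 5 6 0 4 1 7 2]
After op 2 (cut(5)): [4 1 7 2 8 3 5 6 0]
After op 3 (cut(5)): [3 5 6 0 4 1 7 2 8]
After op 4 (cut(5)): [1 7 2 8 3 5 6 0 4]
After op 5 (cut(5)): [5 6 0 4 1 7 2 8 3]

Answer: 5 6 0 4 1 7 2 8 3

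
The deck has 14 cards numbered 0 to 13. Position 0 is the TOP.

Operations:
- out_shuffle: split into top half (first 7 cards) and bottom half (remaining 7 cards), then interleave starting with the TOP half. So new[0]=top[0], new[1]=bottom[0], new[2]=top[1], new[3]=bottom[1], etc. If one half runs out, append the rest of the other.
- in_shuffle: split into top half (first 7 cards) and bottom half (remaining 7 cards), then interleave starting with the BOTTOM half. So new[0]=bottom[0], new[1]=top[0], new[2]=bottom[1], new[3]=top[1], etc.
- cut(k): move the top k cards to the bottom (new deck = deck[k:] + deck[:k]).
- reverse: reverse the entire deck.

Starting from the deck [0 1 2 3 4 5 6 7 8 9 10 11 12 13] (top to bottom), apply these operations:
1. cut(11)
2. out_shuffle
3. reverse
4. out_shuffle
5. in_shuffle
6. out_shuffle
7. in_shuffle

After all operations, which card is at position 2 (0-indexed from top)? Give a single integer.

After op 1 (cut(11)): [11 12 13 0 1 2 3 4 5 6 7 8 9 10]
After op 2 (out_shuffle): [11 4 12 5 13 6 0 7 1 8 2 9 3 10]
After op 3 (reverse): [10 3 9 2 8 1 7 0 6 13 5 12 4 11]
After op 4 (out_shuffle): [10 0 3 6 9 13 2 5 8 12 1 4 7 11]
After op 5 (in_shuffle): [5 10 8 0 12 3 1 6 4 9 7 13 11 2]
After op 6 (out_shuffle): [5 6 10 4 8 9 0 7 12 13 3 11 1 2]
After op 7 (in_shuffle): [7 5 12 6 13 10 3 4 11 8 1 9 2 0]
Position 2: card 12.

Answer: 12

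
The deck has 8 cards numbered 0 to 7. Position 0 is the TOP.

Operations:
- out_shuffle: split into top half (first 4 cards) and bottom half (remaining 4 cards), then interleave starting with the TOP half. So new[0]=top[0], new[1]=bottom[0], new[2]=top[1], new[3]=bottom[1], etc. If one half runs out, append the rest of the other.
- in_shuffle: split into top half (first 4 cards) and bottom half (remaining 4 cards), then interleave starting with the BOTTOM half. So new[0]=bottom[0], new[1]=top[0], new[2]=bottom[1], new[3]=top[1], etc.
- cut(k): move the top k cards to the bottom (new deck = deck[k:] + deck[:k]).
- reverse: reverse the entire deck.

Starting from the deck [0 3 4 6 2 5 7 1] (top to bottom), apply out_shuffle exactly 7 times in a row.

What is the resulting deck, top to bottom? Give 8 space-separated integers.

After op 1 (out_shuffle): [0 2 3 5 4 7 6 1]
After op 2 (out_shuffle): [0 4 2 7 3 6 5 1]
After op 3 (out_shuffle): [0 3 4 6 2 5 7 1]
After op 4 (out_shuffle): [0 2 3 5 4 7 6 1]
After op 5 (out_shuffle): [0 4 2 7 3 6 5 1]
After op 6 (out_shuffle): [0 3 4 6 2 5 7 1]
After op 7 (out_shuffle): [0 2 3 5 4 7 6 1]

Answer: 0 2 3 5 4 7 6 1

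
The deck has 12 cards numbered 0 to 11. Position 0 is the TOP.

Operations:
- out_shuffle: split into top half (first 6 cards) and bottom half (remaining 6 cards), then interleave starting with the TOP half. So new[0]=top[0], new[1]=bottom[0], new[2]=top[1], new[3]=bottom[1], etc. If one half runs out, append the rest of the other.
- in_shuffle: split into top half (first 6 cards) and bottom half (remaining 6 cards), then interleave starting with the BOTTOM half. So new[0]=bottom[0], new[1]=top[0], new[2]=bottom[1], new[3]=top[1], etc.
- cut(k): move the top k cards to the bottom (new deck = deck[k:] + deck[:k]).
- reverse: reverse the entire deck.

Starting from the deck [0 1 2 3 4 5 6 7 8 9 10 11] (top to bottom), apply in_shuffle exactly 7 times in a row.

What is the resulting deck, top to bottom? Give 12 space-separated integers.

After op 1 (in_shuffle): [6 0 7 1 8 2 9 3 10 4 11 5]
After op 2 (in_shuffle): [9 6 3 0 10 7 4 1 11 8 5 2]
After op 3 (in_shuffle): [4 9 1 6 11 3 8 0 5 10 2 7]
After op 4 (in_shuffle): [8 4 0 9 5 1 10 6 2 11 7 3]
After op 5 (in_shuffle): [10 8 6 4 2 0 11 9 7 5 3 1]
After op 6 (in_shuffle): [11 10 9 8 7 6 5 4 3 2 1 0]
After op 7 (in_shuffle): [5 11 4 10 3 9 2 8 1 7 0 6]

Answer: 5 11 4 10 3 9 2 8 1 7 0 6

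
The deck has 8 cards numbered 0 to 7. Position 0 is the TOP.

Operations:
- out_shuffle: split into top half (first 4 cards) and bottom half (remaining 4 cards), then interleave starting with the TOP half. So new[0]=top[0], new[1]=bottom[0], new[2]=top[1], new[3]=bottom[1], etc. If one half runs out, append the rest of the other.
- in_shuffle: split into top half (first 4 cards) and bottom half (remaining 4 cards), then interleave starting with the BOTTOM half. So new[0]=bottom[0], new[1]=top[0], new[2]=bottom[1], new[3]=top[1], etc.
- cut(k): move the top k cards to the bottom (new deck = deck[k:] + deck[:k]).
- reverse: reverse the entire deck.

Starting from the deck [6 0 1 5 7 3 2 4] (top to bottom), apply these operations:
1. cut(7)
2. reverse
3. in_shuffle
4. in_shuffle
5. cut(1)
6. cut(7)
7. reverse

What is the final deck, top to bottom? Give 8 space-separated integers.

Answer: 3 5 0 4 2 7 1 6

Derivation:
After op 1 (cut(7)): [4 6 0 1 5 7 3 2]
After op 2 (reverse): [2 3 7 5 1 0 6 4]
After op 3 (in_shuffle): [1 2 0 3 6 7 4 5]
After op 4 (in_shuffle): [6 1 7 2 4 0 5 3]
After op 5 (cut(1)): [1 7 2 4 0 5 3 6]
After op 6 (cut(7)): [6 1 7 2 4 0 5 3]
After op 7 (reverse): [3 5 0 4 2 7 1 6]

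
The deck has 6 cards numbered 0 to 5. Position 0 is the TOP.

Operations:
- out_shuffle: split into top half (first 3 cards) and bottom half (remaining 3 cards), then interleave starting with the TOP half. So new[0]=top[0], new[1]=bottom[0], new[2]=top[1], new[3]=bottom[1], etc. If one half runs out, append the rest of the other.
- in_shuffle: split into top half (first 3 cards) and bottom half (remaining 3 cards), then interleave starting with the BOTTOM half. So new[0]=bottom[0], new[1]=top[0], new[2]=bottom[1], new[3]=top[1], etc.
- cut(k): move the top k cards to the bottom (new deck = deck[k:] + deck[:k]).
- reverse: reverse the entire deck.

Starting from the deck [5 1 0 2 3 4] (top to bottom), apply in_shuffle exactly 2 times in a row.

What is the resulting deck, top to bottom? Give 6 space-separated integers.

Answer: 1 2 4 5 0 3

Derivation:
After op 1 (in_shuffle): [2 5 3 1 4 0]
After op 2 (in_shuffle): [1 2 4 5 0 3]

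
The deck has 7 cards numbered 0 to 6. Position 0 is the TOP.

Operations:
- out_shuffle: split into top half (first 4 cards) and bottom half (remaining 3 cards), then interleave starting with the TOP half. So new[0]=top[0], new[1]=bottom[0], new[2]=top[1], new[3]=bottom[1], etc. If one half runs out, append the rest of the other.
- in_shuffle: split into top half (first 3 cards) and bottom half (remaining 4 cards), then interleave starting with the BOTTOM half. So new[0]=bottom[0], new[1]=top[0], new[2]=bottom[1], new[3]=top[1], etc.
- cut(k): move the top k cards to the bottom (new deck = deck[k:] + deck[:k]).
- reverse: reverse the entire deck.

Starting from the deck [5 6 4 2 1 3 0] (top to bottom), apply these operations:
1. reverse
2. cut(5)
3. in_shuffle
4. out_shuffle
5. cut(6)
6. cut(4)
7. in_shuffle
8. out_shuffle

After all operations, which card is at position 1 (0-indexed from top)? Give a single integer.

Answer: 2

Derivation:
After op 1 (reverse): [0 3 1 2 4 6 5]
After op 2 (cut(5)): [6 5 0 3 1 2 4]
After op 3 (in_shuffle): [3 6 1 5 2 0 4]
After op 4 (out_shuffle): [3 2 6 0 1 4 5]
After op 5 (cut(6)): [5 3 2 6 0 1 4]
After op 6 (cut(4)): [0 1 4 5 3 2 6]
After op 7 (in_shuffle): [5 0 3 1 2 4 6]
After op 8 (out_shuffle): [5 2 0 4 3 6 1]
Position 1: card 2.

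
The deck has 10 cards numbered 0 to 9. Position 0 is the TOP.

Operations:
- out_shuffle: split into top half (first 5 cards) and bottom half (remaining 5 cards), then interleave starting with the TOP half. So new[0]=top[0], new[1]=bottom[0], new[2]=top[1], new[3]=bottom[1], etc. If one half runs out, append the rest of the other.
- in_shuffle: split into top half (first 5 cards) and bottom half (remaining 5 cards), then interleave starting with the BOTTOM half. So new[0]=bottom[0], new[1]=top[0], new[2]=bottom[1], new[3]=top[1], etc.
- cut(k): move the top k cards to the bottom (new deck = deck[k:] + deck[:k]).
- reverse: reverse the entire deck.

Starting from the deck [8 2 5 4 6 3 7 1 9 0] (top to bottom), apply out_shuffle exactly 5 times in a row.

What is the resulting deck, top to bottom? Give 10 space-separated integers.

After op 1 (out_shuffle): [8 3 2 7 5 1 4 9 6 0]
After op 2 (out_shuffle): [8 1 3 4 2 9 7 6 5 0]
After op 3 (out_shuffle): [8 9 1 7 3 6 4 5 2 0]
After op 4 (out_shuffle): [8 6 9 4 1 5 7 2 3 0]
After op 5 (out_shuffle): [8 5 6 7 9 2 4 3 1 0]

Answer: 8 5 6 7 9 2 4 3 1 0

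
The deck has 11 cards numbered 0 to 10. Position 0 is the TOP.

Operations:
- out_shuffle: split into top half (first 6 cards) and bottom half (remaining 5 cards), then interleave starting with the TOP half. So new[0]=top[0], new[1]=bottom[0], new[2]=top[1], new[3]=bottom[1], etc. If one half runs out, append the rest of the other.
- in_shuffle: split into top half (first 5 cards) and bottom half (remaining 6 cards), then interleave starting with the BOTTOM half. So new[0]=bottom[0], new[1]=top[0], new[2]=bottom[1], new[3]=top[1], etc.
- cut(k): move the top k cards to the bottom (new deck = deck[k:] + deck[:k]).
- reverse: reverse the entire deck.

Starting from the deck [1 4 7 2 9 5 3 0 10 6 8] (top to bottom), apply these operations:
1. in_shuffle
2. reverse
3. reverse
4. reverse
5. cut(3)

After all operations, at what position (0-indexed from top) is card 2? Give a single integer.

Answer: 0

Derivation:
After op 1 (in_shuffle): [5 1 3 4 0 7 10 2 6 9 8]
After op 2 (reverse): [8 9 6 2 10 7 0 4 3 1 5]
After op 3 (reverse): [5 1 3 4 0 7 10 2 6 9 8]
After op 4 (reverse): [8 9 6 2 10 7 0 4 3 1 5]
After op 5 (cut(3)): [2 10 7 0 4 3 1 5 8 9 6]
Card 2 is at position 0.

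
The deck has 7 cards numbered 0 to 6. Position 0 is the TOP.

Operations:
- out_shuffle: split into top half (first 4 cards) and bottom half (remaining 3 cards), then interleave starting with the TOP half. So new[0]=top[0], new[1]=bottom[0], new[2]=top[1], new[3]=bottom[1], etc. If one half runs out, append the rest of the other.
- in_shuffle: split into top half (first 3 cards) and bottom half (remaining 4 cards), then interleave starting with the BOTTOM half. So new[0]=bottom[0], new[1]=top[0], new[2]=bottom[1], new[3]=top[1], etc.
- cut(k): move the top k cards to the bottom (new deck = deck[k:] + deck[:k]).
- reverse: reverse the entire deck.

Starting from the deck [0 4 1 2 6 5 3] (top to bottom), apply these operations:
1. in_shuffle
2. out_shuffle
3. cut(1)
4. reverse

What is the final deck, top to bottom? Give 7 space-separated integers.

After op 1 (in_shuffle): [2 0 6 4 5 1 3]
After op 2 (out_shuffle): [2 5 0 1 6 3 4]
After op 3 (cut(1)): [5 0 1 6 3 4 2]
After op 4 (reverse): [2 4 3 6 1 0 5]

Answer: 2 4 3 6 1 0 5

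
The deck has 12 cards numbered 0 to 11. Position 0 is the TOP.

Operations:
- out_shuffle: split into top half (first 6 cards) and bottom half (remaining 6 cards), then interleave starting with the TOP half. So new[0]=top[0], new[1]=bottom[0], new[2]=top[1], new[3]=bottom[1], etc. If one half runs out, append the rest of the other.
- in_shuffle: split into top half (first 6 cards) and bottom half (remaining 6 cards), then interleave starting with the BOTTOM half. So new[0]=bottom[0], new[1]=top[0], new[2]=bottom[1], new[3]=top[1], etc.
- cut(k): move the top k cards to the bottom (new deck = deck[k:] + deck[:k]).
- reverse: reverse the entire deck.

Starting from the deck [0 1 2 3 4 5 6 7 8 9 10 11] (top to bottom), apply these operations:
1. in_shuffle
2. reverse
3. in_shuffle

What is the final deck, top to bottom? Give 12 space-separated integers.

After op 1 (in_shuffle): [6 0 7 1 8 2 9 3 10 4 11 5]
After op 2 (reverse): [5 11 4 10 3 9 2 8 1 7 0 6]
After op 3 (in_shuffle): [2 5 8 11 1 4 7 10 0 3 6 9]

Answer: 2 5 8 11 1 4 7 10 0 3 6 9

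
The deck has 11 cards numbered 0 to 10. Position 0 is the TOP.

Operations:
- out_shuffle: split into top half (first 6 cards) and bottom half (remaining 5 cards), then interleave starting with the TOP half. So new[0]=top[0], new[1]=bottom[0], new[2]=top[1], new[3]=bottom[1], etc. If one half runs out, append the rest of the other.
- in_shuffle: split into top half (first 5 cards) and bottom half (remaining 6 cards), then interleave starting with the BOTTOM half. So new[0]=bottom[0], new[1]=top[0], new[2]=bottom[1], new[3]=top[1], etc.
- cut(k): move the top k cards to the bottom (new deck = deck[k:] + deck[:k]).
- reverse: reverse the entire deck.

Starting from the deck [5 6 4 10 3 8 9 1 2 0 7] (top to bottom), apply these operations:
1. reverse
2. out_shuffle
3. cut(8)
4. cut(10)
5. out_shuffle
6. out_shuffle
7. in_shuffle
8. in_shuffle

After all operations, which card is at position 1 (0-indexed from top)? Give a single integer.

Answer: 7

Derivation:
After op 1 (reverse): [7 0 2 1 9 8 3 10 4 6 5]
After op 2 (out_shuffle): [7 3 0 10 2 4 1 6 9 5 8]
After op 3 (cut(8)): [9 5 8 7 3 0 10 2 4 1 6]
After op 4 (cut(10)): [6 9 5 8 7 3 0 10 2 4 1]
After op 5 (out_shuffle): [6 0 9 10 5 2 8 4 7 1 3]
After op 6 (out_shuffle): [6 8 0 4 9 7 10 1 5 3 2]
After op 7 (in_shuffle): [7 6 10 8 1 0 5 4 3 9 2]
After op 8 (in_shuffle): [0 7 5 6 4 10 3 8 9 1 2]
Position 1: card 7.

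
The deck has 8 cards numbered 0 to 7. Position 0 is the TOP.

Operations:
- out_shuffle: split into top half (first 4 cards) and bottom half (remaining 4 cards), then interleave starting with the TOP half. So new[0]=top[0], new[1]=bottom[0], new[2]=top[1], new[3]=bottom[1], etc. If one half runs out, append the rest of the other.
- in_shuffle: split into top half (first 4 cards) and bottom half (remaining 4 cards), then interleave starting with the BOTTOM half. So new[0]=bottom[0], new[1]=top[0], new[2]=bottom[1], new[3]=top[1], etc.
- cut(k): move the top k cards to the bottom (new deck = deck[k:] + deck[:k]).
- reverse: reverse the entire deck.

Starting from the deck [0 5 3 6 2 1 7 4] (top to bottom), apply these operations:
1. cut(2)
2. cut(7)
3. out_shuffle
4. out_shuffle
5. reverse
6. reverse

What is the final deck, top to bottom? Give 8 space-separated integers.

Answer: 5 6 1 4 3 2 7 0

Derivation:
After op 1 (cut(2)): [3 6 2 1 7 4 0 5]
After op 2 (cut(7)): [5 3 6 2 1 7 4 0]
After op 3 (out_shuffle): [5 1 3 7 6 4 2 0]
After op 4 (out_shuffle): [5 6 1 4 3 2 7 0]
After op 5 (reverse): [0 7 2 3 4 1 6 5]
After op 6 (reverse): [5 6 1 4 3 2 7 0]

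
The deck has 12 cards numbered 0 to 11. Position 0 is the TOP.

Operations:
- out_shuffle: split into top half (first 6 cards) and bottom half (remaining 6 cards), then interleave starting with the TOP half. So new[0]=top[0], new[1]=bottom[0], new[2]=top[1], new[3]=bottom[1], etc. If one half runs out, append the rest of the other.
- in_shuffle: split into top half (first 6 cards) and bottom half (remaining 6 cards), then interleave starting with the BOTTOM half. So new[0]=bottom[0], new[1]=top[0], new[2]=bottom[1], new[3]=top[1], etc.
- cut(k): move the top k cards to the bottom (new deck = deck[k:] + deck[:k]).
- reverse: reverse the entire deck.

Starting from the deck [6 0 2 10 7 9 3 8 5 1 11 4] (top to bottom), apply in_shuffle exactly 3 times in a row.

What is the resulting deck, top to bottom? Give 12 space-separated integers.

Answer: 7 1 0 3 4 10 5 6 9 11 2 8

Derivation:
After op 1 (in_shuffle): [3 6 8 0 5 2 1 10 11 7 4 9]
After op 2 (in_shuffle): [1 3 10 6 11 8 7 0 4 5 9 2]
After op 3 (in_shuffle): [7 1 0 3 4 10 5 6 9 11 2 8]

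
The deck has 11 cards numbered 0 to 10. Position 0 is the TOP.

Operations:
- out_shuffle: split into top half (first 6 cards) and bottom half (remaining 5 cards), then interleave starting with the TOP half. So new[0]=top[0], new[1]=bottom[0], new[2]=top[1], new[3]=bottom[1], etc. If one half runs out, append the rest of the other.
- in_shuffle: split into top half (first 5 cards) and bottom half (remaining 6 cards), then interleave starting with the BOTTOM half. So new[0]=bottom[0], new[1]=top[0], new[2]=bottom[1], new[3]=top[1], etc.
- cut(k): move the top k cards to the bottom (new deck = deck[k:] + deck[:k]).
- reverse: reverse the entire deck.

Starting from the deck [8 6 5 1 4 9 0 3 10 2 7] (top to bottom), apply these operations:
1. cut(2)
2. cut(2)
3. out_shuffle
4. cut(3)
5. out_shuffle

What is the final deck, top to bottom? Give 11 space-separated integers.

Answer: 8 1 0 2 6 4 3 7 5 9 10

Derivation:
After op 1 (cut(2)): [5 1 4 9 0 3 10 2 7 8 6]
After op 2 (cut(2)): [4 9 0 3 10 2 7 8 6 5 1]
After op 3 (out_shuffle): [4 7 9 8 0 6 3 5 10 1 2]
After op 4 (cut(3)): [8 0 6 3 5 10 1 2 4 7 9]
After op 5 (out_shuffle): [8 1 0 2 6 4 3 7 5 9 10]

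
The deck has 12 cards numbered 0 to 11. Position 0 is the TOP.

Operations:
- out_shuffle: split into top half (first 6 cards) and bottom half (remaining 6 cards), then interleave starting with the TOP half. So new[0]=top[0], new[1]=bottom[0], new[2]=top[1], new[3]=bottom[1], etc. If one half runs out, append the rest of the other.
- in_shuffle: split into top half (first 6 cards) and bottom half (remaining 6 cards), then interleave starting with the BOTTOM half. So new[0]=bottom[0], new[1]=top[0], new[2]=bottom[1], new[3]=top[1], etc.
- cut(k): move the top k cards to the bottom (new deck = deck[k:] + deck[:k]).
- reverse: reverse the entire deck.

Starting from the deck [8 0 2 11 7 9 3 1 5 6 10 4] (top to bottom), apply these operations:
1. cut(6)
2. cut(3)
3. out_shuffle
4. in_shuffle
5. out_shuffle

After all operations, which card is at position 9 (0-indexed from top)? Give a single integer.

Answer: 5

Derivation:
After op 1 (cut(6)): [3 1 5 6 10 4 8 0 2 11 7 9]
After op 2 (cut(3)): [6 10 4 8 0 2 11 7 9 3 1 5]
After op 3 (out_shuffle): [6 11 10 7 4 9 8 3 0 1 2 5]
After op 4 (in_shuffle): [8 6 3 11 0 10 1 7 2 4 5 9]
After op 5 (out_shuffle): [8 1 6 7 3 2 11 4 0 5 10 9]
Position 9: card 5.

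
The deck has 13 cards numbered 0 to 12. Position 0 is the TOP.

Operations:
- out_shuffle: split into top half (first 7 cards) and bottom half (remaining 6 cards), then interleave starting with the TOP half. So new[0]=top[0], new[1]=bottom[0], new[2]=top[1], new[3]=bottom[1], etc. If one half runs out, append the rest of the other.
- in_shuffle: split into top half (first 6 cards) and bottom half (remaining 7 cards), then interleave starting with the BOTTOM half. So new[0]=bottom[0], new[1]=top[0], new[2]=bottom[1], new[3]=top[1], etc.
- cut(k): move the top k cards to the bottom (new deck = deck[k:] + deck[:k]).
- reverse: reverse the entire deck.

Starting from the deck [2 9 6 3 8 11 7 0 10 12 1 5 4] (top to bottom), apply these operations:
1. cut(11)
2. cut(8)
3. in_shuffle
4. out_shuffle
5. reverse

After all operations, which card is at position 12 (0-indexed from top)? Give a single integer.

Answer: 4

Derivation:
After op 1 (cut(11)): [5 4 2 9 6 3 8 11 7 0 10 12 1]
After op 2 (cut(8)): [7 0 10 12 1 5 4 2 9 6 3 8 11]
After op 3 (in_shuffle): [4 7 2 0 9 10 6 12 3 1 8 5 11]
After op 4 (out_shuffle): [4 12 7 3 2 1 0 8 9 5 10 11 6]
After op 5 (reverse): [6 11 10 5 9 8 0 1 2 3 7 12 4]
Position 12: card 4.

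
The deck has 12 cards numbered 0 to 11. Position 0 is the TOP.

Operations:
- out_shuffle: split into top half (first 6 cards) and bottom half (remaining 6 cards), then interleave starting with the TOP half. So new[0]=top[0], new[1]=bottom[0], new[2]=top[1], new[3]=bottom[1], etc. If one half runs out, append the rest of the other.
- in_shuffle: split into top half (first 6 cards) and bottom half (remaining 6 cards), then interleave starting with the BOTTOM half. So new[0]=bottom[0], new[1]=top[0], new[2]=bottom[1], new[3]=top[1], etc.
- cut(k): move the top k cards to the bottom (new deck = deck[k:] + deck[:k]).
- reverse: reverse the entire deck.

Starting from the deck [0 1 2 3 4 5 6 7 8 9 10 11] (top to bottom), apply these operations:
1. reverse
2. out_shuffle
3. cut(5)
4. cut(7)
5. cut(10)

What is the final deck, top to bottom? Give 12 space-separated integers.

After op 1 (reverse): [11 10 9 8 7 6 5 4 3 2 1 0]
After op 2 (out_shuffle): [11 5 10 4 9 3 8 2 7 1 6 0]
After op 3 (cut(5)): [3 8 2 7 1 6 0 11 5 10 4 9]
After op 4 (cut(7)): [11 5 10 4 9 3 8 2 7 1 6 0]
After op 5 (cut(10)): [6 0 11 5 10 4 9 3 8 2 7 1]

Answer: 6 0 11 5 10 4 9 3 8 2 7 1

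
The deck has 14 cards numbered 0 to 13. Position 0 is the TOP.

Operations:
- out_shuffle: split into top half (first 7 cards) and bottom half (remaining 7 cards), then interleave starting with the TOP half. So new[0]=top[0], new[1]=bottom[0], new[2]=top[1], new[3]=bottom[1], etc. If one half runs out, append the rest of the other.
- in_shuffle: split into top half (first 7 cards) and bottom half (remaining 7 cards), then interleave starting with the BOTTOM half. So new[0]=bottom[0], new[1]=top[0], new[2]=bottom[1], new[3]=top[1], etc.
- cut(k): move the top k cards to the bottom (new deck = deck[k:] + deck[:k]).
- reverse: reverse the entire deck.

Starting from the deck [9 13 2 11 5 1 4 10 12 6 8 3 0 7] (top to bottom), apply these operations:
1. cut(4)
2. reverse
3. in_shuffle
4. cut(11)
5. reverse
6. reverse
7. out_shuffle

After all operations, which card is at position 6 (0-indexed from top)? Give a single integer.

Answer: 8

Derivation:
After op 1 (cut(4)): [5 1 4 10 12 6 8 3 0 7 9 13 2 11]
After op 2 (reverse): [11 2 13 9 7 0 3 8 6 12 10 4 1 5]
After op 3 (in_shuffle): [8 11 6 2 12 13 10 9 4 7 1 0 5 3]
After op 4 (cut(11)): [0 5 3 8 11 6 2 12 13 10 9 4 7 1]
After op 5 (reverse): [1 7 4 9 10 13 12 2 6 11 8 3 5 0]
After op 6 (reverse): [0 5 3 8 11 6 2 12 13 10 9 4 7 1]
After op 7 (out_shuffle): [0 12 5 13 3 10 8 9 11 4 6 7 2 1]
Position 6: card 8.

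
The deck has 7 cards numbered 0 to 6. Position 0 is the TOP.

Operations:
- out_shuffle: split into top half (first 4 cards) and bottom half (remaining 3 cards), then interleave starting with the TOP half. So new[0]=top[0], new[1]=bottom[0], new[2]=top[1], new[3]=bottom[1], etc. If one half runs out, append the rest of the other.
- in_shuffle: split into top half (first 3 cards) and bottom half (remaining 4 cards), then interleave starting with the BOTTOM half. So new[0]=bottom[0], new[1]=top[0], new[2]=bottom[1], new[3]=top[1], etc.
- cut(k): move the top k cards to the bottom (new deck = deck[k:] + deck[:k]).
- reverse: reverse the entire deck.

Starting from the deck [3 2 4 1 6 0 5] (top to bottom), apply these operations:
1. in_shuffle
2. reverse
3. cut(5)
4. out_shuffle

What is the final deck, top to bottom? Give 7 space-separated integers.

Answer: 3 0 1 2 5 6 4

Derivation:
After op 1 (in_shuffle): [1 3 6 2 0 4 5]
After op 2 (reverse): [5 4 0 2 6 3 1]
After op 3 (cut(5)): [3 1 5 4 0 2 6]
After op 4 (out_shuffle): [3 0 1 2 5 6 4]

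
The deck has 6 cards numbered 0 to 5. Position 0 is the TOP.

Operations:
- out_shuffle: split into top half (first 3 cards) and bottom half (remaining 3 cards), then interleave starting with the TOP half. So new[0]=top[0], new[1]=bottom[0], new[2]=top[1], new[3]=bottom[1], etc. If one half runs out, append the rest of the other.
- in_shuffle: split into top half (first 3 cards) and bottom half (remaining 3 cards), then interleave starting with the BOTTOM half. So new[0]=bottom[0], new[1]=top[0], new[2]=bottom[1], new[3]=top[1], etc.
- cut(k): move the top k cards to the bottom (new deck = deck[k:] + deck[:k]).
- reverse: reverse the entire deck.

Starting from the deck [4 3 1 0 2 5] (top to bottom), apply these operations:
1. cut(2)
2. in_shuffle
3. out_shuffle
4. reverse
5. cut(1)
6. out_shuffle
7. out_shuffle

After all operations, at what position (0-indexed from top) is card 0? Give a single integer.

Answer: 2

Derivation:
After op 1 (cut(2)): [1 0 2 5 4 3]
After op 2 (in_shuffle): [5 1 4 0 3 2]
After op 3 (out_shuffle): [5 0 1 3 4 2]
After op 4 (reverse): [2 4 3 1 0 5]
After op 5 (cut(1)): [4 3 1 0 5 2]
After op 6 (out_shuffle): [4 0 3 5 1 2]
After op 7 (out_shuffle): [4 5 0 1 3 2]
Card 0 is at position 2.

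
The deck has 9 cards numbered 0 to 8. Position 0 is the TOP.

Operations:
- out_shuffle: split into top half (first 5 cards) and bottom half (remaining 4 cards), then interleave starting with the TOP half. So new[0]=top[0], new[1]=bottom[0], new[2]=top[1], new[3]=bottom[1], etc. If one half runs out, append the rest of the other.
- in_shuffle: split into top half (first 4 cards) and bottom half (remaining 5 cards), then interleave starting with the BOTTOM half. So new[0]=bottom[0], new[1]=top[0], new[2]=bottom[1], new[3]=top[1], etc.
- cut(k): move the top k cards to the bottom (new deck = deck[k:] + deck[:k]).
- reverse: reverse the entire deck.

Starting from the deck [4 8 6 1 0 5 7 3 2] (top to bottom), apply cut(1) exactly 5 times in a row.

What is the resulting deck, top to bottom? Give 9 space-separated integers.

Answer: 5 7 3 2 4 8 6 1 0

Derivation:
After op 1 (cut(1)): [8 6 1 0 5 7 3 2 4]
After op 2 (cut(1)): [6 1 0 5 7 3 2 4 8]
After op 3 (cut(1)): [1 0 5 7 3 2 4 8 6]
After op 4 (cut(1)): [0 5 7 3 2 4 8 6 1]
After op 5 (cut(1)): [5 7 3 2 4 8 6 1 0]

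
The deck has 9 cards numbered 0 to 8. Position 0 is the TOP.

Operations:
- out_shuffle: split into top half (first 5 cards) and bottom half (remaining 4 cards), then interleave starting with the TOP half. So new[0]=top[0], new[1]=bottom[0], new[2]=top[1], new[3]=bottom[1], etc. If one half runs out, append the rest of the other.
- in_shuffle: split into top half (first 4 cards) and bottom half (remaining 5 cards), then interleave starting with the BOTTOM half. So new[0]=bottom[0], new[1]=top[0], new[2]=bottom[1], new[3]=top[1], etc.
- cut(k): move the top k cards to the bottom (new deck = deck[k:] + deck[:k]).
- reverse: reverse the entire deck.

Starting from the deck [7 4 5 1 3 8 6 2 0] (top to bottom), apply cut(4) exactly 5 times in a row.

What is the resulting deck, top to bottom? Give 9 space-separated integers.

After op 1 (cut(4)): [3 8 6 2 0 7 4 5 1]
After op 2 (cut(4)): [0 7 4 5 1 3 8 6 2]
After op 3 (cut(4)): [1 3 8 6 2 0 7 4 5]
After op 4 (cut(4)): [2 0 7 4 5 1 3 8 6]
After op 5 (cut(4)): [5 1 3 8 6 2 0 7 4]

Answer: 5 1 3 8 6 2 0 7 4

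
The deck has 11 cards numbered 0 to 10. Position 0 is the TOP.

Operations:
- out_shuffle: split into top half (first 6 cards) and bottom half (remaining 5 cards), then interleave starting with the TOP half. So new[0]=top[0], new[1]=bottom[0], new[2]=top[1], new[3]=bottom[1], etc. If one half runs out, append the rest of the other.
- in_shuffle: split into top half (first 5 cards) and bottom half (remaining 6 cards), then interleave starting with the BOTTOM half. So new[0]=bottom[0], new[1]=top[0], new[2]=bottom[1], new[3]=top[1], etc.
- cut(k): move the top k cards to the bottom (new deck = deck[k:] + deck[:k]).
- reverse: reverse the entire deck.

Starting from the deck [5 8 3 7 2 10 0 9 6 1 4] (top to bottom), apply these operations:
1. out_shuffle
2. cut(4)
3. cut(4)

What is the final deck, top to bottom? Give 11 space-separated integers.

After op 1 (out_shuffle): [5 0 8 9 3 6 7 1 2 4 10]
After op 2 (cut(4)): [3 6 7 1 2 4 10 5 0 8 9]
After op 3 (cut(4)): [2 4 10 5 0 8 9 3 6 7 1]

Answer: 2 4 10 5 0 8 9 3 6 7 1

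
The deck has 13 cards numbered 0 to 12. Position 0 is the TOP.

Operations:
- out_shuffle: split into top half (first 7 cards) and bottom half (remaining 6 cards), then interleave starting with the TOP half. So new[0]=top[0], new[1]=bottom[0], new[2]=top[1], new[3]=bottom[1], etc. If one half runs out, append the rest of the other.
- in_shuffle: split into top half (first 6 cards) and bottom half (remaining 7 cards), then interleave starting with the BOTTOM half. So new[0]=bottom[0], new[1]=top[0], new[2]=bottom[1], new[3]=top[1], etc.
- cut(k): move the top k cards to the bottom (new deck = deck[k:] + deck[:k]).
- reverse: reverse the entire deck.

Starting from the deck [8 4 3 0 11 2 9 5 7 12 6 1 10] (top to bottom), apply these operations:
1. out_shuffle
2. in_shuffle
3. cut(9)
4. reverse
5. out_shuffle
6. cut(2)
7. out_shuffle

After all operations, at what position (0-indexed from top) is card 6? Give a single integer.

After op 1 (out_shuffle): [8 5 4 7 3 12 0 6 11 1 2 10 9]
After op 2 (in_shuffle): [0 8 6 5 11 4 1 7 2 3 10 12 9]
After op 3 (cut(9)): [3 10 12 9 0 8 6 5 11 4 1 7 2]
After op 4 (reverse): [2 7 1 4 11 5 6 8 0 9 12 10 3]
After op 5 (out_shuffle): [2 8 7 0 1 9 4 12 11 10 5 3 6]
After op 6 (cut(2)): [7 0 1 9 4 12 11 10 5 3 6 2 8]
After op 7 (out_shuffle): [7 10 0 5 1 3 9 6 4 2 12 8 11]
Card 6 is at position 7.

Answer: 7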